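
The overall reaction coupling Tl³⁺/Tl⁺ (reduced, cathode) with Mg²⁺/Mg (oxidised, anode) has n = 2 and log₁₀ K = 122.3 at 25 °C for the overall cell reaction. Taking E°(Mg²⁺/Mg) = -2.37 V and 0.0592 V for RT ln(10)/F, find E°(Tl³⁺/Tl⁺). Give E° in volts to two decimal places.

E°cell = (0.0592/n)·log K = (0.0592/2)(122.3) = +3.620 V.
Since Tl³⁺/Tl⁺ is the cathode and Mg²⁺/Mg the anode, E°cell = E°(Tl³⁺/Tl⁺) − E°(Mg²⁺/Mg).
So E°(Tl³⁺/Tl⁺) = E°cell + E°(Mg²⁺/Mg) = +3.620 + (-2.37) = +1.25 V.

+1.25 V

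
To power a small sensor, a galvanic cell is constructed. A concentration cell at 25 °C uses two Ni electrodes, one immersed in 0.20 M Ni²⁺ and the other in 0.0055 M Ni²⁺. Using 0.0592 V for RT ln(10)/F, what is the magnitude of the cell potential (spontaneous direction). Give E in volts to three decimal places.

For a concentration cell E°cell = 0. The 0.20 M side is the cathode (reduction is favoured where [Ni²⁺] is higher).
With n = 2, E = −(0.0592/2) log([Ni²⁺]ₐₙ/[Ni²⁺]꜀ₐₜ) = −(0.0592/2) log(0.0055/0.2) = −(0.0592/2)(-1.561) = +0.046 V.

+0.046 V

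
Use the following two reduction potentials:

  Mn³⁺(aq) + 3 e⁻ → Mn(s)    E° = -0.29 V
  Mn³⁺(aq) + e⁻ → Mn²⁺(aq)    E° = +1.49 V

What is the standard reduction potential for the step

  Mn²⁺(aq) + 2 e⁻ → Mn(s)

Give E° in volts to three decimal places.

-1.180 V

Sequential free energies add, so n₃E°₃ = n₁E°₁ + n₂E°₂.
With n₃ = 3, and the known step contributing 1×(+1.49) V, the unknown satisfies 2·E° = 3×(-0.29) − 1×(+1.49) = -2.360.
E° = -2.360 / 2 = -1.180 V.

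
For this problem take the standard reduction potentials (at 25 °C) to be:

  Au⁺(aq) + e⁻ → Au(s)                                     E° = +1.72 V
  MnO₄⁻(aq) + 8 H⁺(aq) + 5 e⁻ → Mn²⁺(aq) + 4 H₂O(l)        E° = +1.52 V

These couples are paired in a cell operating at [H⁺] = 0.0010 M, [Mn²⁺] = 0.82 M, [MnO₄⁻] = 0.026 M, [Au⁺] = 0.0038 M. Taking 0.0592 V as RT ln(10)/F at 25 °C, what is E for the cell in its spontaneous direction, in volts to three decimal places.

+0.359 V

Au⁺/Au is the cathode (higher E°), MnO₄⁻/Mn²⁺ the anode: E°cell = +1.72 − (+1.52) = +0.20 V, n = 5.
Overall: 5 Au⁺(aq) + Mn²⁺(aq) + 4 H₂O(l) → 5 Au(s) + MnO₄⁻(aq) + 8 H⁺(aq)
Q = [MnO₄⁻]·[H⁺]^8 / ([Au⁺]^5·[Mn²⁺]); log Q = -13.398.
E = E° − (0.0592/n) log Q = +0.20 − (0.0592/5)(-13.398) = +0.359 V.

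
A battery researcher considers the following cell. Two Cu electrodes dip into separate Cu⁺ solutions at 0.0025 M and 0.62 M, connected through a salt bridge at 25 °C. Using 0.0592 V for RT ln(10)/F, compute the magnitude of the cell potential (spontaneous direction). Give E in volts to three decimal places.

+0.142 V

For a concentration cell E°cell = 0. The 0.62 M side is the cathode (reduction is favoured where [Cu⁺] is higher).
With n = 1, E = −(0.0592/1) log([Cu⁺]ₐₙ/[Cu⁺]꜀ₐₜ) = −(0.0592/1) log(0.0025/0.62) = −(0.0592/1)(-2.394) = +0.142 V.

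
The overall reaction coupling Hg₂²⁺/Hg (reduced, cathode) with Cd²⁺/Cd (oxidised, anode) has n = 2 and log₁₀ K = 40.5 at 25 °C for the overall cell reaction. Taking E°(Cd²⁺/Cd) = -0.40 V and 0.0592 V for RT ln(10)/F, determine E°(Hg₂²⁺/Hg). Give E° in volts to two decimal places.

E°cell = (0.0592/n)·log K = (0.0592/2)(40.5) = +1.199 V.
Since Hg₂²⁺/Hg is the cathode and Cd²⁺/Cd the anode, E°cell = E°(Hg₂²⁺/Hg) − E°(Cd²⁺/Cd).
So E°(Hg₂²⁺/Hg) = E°cell + E°(Cd²⁺/Cd) = +1.199 + (-0.40) = +0.80 V.

+0.80 V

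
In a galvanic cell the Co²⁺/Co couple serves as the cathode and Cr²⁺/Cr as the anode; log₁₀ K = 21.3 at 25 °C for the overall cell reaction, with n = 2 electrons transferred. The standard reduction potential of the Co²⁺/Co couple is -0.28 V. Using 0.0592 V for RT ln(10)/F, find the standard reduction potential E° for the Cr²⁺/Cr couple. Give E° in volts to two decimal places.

-0.91 V

E°cell = (0.0592/n)·log K = (0.0592/2)(21.3) = +0.630 V.
Since Co²⁺/Co is the cathode and Cr²⁺/Cr the anode, E°cell = E°(Co²⁺/Co) − E°(Cr²⁺/Cr).
So E°(Cr²⁺/Cr) = E°(Co²⁺/Co) − E°cell = (-0.28) − (+0.630) = -0.91 V.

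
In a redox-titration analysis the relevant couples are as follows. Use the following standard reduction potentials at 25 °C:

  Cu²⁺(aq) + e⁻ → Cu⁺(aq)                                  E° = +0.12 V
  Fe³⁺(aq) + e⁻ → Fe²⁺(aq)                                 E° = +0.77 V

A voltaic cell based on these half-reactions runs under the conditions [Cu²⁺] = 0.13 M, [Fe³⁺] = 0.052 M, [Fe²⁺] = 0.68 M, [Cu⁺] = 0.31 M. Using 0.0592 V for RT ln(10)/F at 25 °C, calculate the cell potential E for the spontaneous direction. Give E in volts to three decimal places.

Fe³⁺/Fe²⁺ is the cathode (higher E°), Cu²⁺/Cu⁺ the anode: E°cell = +0.77 − (+0.12) = +0.65 V, n = 1.
Overall: Fe³⁺(aq) + Cu⁺(aq) → Fe²⁺(aq) + Cu²⁺(aq)
Q = [Fe²⁺]·[Cu²⁺] / ([Fe³⁺]·[Cu⁺]); log Q = 0.739.
E = E° − (0.0592/n) log Q = +0.65 − (0.0592/1)(0.739) = +0.606 V.

+0.606 V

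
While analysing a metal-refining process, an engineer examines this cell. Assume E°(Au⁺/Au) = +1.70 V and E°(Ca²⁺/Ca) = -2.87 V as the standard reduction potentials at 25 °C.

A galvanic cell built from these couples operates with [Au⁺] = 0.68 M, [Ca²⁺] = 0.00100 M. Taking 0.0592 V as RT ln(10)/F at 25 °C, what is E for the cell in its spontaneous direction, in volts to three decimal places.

Au⁺/Au is the cathode (higher E°), Ca²⁺/Ca the anode: E°cell = +1.70 − (-2.87) = +4.57 V, n = 2.
Overall: 2 Au⁺(aq) + Ca(s) → 2 Au(s) + Ca²⁺(aq)
Q = [Ca²⁺] / ([Au⁺]^2); log Q = -2.665.
E = E° − (0.0592/n) log Q = +4.57 − (0.0592/2)(-2.665) = +4.649 V.

+4.649 V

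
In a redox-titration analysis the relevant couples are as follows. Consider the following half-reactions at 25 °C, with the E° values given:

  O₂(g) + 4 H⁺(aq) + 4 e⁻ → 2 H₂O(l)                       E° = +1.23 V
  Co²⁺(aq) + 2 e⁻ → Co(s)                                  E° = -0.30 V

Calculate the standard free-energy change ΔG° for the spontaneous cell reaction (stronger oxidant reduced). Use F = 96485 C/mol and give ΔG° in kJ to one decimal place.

O₂/H₂O (E° = +1.23 V) is the cathode; Co²⁺/Co (E° = -0.30 V) is the anode, so E°cell = +1.53 V.
Balancing electrons gives n = 4 (lcm of 4 and 2).
ΔG° = −nFE° = −(4)(96485)(+1.53) = -590,488 J = -590.5 kJ.

-590.5 kJ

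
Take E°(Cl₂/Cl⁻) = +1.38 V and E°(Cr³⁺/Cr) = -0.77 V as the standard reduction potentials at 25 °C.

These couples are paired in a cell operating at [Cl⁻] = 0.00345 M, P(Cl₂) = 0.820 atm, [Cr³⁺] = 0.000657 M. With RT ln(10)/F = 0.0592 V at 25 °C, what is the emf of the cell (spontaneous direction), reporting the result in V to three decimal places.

+2.356 V

Cl₂/Cl⁻ is the cathode (higher E°), Cr³⁺/Cr the anode: E°cell = +1.38 − (-0.77) = +2.15 V, n = 6.
Overall: 3 Cl₂(g) + 2 Cr(s) → 6 Cl⁻(aq) + 2 Cr³⁺(aq)
Q = [Cl⁻]^6·[Cr³⁺]^2 / (P(Cl₂)^3); log Q = -20.879.
E = E° − (0.0592/n) log Q = +2.15 − (0.0592/6)(-20.879) = +2.356 V.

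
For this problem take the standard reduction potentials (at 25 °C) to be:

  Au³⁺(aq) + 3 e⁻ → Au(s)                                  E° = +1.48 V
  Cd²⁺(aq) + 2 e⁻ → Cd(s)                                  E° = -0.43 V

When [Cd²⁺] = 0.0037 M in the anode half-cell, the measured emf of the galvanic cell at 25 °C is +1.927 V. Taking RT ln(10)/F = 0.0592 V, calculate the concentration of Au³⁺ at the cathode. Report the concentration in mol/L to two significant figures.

0.0016 M

Au³⁺/Au is the cathode, Cd²⁺/Cd the anode: E°cell = +1.91 V, n = 6.
Overall reaction: 2 Au³⁺(aq) + 3 Cd(s) → 2 Au(s) + 3 Cd²⁺(aq); Q = [Cd²⁺]^3/[Au³⁺]^2.
From E = E° − (0.0592/n) log Q: log Q = (E° − E)·n/0.0592 = (+1.91 − (+1.927))·6/0.0592 = -1.7230.
So 2·log[Au³⁺] = 3·log(0.0037) − log Q = -7.2954 − (-1.7230) = -5.5724; log[Au³⁺] = -5.5724 / 2 = -2.7862; [Au³⁺] = 10^(-2.7862) ≈ 0.0016 M.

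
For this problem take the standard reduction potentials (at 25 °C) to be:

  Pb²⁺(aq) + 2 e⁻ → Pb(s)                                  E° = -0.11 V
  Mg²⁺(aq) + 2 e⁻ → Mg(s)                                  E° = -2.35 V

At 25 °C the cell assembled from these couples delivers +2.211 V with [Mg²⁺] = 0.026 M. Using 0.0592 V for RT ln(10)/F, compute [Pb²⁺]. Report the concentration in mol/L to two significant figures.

Pb²⁺/Pb is the cathode, Mg²⁺/Mg the anode: E°cell = +2.24 V, n = 2.
Overall reaction: Pb²⁺(aq) + Mg(s) → Pb(s) + Mg²⁺(aq); Q = [Mg²⁺]^1/[Pb²⁺]^1.
From E = E° − (0.0592/n) log Q: log Q = (E° − E)·n/0.0592 = (+2.24 − (+2.211))·2/0.0592 = 0.9797.
So 1·log[Pb²⁺] = 1·log(0.026) − log Q = -1.5850 − (0.9797) = -2.5647; [Pb²⁺] = 10^(-2.5647) ≈ 0.0027 M.

0.0027 M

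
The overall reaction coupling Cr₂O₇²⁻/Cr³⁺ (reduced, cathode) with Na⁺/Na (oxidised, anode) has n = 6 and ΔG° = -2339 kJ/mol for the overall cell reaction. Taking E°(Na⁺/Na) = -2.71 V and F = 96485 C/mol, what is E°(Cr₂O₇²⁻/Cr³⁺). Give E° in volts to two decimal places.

E°cell = −ΔG°/(nF) = −(-2339×10³)/((6)(96485)) = +4.040 V.
Since Cr₂O₇²⁻/Cr³⁺ is the cathode and Na⁺/Na the anode, E°cell = E°(Cr₂O₇²⁻/Cr³⁺) − E°(Na⁺/Na).
So E°(Cr₂O₇²⁻/Cr³⁺) = E°cell + E°(Na⁺/Na) = +4.040 + (-2.71) = +1.33 V.

+1.33 V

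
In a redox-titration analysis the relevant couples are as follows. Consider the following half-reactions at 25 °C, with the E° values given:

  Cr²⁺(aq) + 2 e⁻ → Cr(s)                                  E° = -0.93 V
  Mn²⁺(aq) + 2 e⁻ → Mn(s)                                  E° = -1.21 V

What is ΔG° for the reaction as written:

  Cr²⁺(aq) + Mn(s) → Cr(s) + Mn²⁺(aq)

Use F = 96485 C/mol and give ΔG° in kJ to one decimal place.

-54.0 kJ

As written, Cr²⁺/Cr is reduced (cathode) and Mn²⁺/Mn is oxidised (anode), so E°cell = (-0.93) − (-1.21) = +0.28 V.
Balancing electrons gives n = 2.
ΔG° = −nFE° = −(2)(96485)(+0.28) = -54,032 J = -54.0 kJ.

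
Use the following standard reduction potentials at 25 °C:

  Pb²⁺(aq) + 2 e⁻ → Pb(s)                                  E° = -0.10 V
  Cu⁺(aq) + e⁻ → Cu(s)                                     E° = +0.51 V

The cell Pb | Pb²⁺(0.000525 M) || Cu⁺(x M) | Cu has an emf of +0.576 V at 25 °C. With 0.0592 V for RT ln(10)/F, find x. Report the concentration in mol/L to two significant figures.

Cu⁺/Cu is the cathode, Pb²⁺/Pb the anode: E°cell = +0.61 V, n = 2.
Overall reaction: 2 Cu⁺(aq) + Pb(s) → 2 Cu(s) + Pb²⁺(aq); Q = [Pb²⁺]^1/[Cu⁺]^2.
From E = E° − (0.0592/n) log Q: log Q = (E° − E)·n/0.0592 = (+0.61 − (+0.576))·2/0.0592 = 1.1486.
So 2·log[Cu⁺] = 1·log(0.000525) − log Q = -3.2798 − (1.1486) = -4.4284; log[Cu⁺] = -4.4284 / 2 = -2.2142; [Cu⁺] = 10^(-2.2142) ≈ 0.0061 M.

0.0061 M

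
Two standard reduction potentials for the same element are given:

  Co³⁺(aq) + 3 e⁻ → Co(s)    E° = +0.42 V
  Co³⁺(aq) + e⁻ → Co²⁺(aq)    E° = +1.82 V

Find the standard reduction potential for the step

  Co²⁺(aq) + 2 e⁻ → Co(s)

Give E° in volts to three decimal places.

-0.280 V

Sequential free energies add, so n₃E°₃ = n₁E°₁ + n₂E°₂.
With n₃ = 3, and the known step contributing 1×(+1.82) V, the unknown satisfies 2·E° = 3×(+0.42) − 1×(+1.82) = -0.560.
E° = -0.560 / 2 = -0.280 V.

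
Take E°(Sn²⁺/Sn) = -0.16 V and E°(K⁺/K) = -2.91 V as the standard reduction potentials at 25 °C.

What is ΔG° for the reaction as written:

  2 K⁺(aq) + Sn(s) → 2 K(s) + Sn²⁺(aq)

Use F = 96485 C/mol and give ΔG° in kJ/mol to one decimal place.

+530.7 kJ/mol

As written, K⁺/K is reduced (cathode) and Sn²⁺/Sn is oxidised (anode), so E°cell = (-2.91) − (-0.16) = -2.75 V.
Balancing electrons gives n = 2.
ΔG° = −nFE° = −(2)(96485)(-2.75) = 530,668 J = +530.7 kJ/mol.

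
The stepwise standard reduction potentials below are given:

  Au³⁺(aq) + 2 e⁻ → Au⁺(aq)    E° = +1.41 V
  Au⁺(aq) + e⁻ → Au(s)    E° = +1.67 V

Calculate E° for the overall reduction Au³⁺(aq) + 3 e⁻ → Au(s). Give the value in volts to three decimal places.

+1.497 V

Since ΔG° = −nFE° is additive over sequential reductions, n₃E°₃ = n₁E°₁ + n₂E°₂.
E°₃ = (2×+1.41 + 1×+1.67) / 3 = (+4.490) / 3 = +1.497 V.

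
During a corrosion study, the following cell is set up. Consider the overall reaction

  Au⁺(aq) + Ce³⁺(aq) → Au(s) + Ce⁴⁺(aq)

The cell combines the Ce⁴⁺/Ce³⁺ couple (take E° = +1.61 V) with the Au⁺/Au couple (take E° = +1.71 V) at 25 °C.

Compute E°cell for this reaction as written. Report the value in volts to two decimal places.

+0.10 V

The Au⁺/Au couple has the higher reduction potential, so it is the cathode; Ce⁴⁺/Ce³⁺ is oxidised at the anode.
E°cell = E°(cathode) − E°(anode) = (+1.71) − (+1.61) = +0.10 V.
Since E°cell > 0, the reaction is spontaneous under standard conditions.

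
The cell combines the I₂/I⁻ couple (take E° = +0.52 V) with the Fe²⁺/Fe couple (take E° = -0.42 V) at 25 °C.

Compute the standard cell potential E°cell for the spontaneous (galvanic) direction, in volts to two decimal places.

The I₂/I⁻ couple has the higher reduction potential, so it is the cathode; Fe²⁺/Fe is oxidised at the anode.
E°cell = E°(cathode) − E°(anode) = (+0.52) − (-0.42) = +0.94 V.
Since E°cell > 0, the reaction is spontaneous under standard conditions.

+0.94 V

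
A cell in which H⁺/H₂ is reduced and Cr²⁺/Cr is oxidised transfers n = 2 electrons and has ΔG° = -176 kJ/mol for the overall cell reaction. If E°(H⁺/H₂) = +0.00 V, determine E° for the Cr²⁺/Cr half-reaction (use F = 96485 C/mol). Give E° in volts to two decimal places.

-0.91 V

E°cell = −ΔG°/(nF) = −(-176×10³)/((2)(96485)) = +0.912 V.
Since H⁺/H₂ is the cathode and Cr²⁺/Cr the anode, E°cell = E°(H⁺/H₂) − E°(Cr²⁺/Cr).
So E°(Cr²⁺/Cr) = E°(H⁺/H₂) − E°cell = (+0.00) − (+0.912) = -0.91 V.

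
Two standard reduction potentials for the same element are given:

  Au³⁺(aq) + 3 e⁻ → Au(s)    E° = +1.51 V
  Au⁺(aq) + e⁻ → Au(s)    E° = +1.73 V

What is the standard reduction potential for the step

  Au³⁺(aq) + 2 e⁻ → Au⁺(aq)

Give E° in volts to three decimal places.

Sequential free energies add, so n₃E°₃ = n₁E°₁ + n₂E°₂.
With n₃ = 3, and the known step contributing 1×(+1.73) V, the unknown satisfies 2·E° = 3×(+1.51) − 1×(+1.73) = +2.800.
E° = +2.800 / 2 = +1.400 V.

+1.400 V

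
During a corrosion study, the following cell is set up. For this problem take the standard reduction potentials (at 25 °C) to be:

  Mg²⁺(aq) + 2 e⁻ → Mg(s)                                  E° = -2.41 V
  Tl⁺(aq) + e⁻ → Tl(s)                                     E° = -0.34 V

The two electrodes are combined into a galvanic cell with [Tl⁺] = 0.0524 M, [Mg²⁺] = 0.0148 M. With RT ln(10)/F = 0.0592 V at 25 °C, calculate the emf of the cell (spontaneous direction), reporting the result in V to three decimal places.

+2.048 V

Tl⁺/Tl is the cathode (higher E°), Mg²⁺/Mg the anode: E°cell = -0.34 − (-2.41) = +2.07 V, n = 2.
Overall: 2 Tl⁺(aq) + Mg(s) → 2 Tl(s) + Mg²⁺(aq)
Q = [Mg²⁺] / ([Tl⁺]^2); log Q = 0.732.
E = E° − (0.0592/n) log Q = +2.07 − (0.0592/2)(0.732) = +2.048 V.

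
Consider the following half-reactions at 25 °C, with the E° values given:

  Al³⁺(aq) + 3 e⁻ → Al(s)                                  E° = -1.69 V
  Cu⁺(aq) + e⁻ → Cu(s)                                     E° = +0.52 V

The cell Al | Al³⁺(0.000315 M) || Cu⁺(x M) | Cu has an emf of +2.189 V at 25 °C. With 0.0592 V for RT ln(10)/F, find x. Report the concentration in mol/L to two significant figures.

0.030 M

Cu⁺/Cu is the cathode, Al³⁺/Al the anode: E°cell = +2.21 V, n = 3.
Overall reaction: 3 Cu⁺(aq) + Al(s) → 3 Cu(s) + Al³⁺(aq); Q = [Al³⁺]^1/[Cu⁺]^3.
From E = E° − (0.0592/n) log Q: log Q = (E° − E)·n/0.0592 = (+2.21 − (+2.189))·3/0.0592 = 1.0642.
So 3·log[Cu⁺] = 1·log(0.000315) − log Q = -3.5017 − (1.0642) = -4.5659; log[Cu⁺] = -4.5659 / 3 = -1.5220; [Cu⁺] = 10^(-1.5220) ≈ 0.030 M.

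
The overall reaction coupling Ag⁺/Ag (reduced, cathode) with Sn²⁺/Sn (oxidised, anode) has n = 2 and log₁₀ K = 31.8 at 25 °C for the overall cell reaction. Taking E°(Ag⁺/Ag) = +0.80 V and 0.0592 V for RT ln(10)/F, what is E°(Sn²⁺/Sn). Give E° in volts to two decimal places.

-0.14 V

E°cell = (0.0592/n)·log K = (0.0592/2)(31.8) = +0.941 V.
Since Ag⁺/Ag is the cathode and Sn²⁺/Sn the anode, E°cell = E°(Ag⁺/Ag) − E°(Sn²⁺/Sn).
So E°(Sn²⁺/Sn) = E°(Ag⁺/Ag) − E°cell = (+0.80) − (+0.941) = -0.14 V.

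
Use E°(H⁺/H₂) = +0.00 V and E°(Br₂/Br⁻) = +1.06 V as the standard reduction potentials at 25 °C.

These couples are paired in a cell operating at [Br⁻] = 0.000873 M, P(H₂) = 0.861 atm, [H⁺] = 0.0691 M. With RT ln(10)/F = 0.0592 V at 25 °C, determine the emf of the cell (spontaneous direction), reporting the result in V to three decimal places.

+1.308 V

Br₂/Br⁻ is the cathode (higher E°), H⁺/H₂ the anode: E°cell = +1.06 − (+0.00) = +1.06 V, n = 2.
Overall: Br₂(l) + H₂(g) → 2 Br⁻(aq) + 2 H⁺(aq)
Q = [Br⁻]^2·[H⁺]^2 / (P(H₂)); log Q = -8.374.
E = E° − (0.0592/n) log Q = +1.06 − (0.0592/2)(-8.374) = +1.308 V.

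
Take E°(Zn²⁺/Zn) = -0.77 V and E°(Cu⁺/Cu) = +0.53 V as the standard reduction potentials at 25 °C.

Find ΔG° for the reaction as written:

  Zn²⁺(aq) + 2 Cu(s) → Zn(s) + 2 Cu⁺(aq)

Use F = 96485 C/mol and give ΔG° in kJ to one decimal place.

+250.9 kJ

As written, Zn²⁺/Zn is reduced (cathode) and Cu⁺/Cu is oxidised (anode), so E°cell = (-0.77) − (+0.53) = -1.30 V.
Balancing electrons gives n = 2.
ΔG° = −nFE° = −(2)(96485)(-1.30) = 250,861 J = +250.9 kJ.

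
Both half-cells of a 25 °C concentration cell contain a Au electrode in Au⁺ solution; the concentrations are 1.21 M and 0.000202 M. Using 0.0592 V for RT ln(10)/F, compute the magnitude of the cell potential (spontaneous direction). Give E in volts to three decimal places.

+0.224 V

For a concentration cell E°cell = 0. The 1.21 M side is the cathode (reduction is favoured where [Au⁺] is higher).
With n = 1, E = −(0.0592/1) log([Au⁺]ₐₙ/[Au⁺]꜀ₐₜ) = −(0.0592/1) log(0.000202/1.21) = −(0.0592/1)(-3.777) = +0.224 V.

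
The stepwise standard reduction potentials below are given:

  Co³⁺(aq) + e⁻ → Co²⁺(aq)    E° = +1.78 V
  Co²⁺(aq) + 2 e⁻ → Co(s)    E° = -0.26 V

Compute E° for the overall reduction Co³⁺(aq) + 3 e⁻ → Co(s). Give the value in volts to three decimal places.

+0.420 V

Adding the free-energy changes (−nFE°) of the two steps gives −n₃FE°₃ = −n₁FE°₁ − n₂FE°₂.
E°₃ = (1×+1.78 + 2×-0.26) / 3 = (+1.260) / 3 = +0.420 V.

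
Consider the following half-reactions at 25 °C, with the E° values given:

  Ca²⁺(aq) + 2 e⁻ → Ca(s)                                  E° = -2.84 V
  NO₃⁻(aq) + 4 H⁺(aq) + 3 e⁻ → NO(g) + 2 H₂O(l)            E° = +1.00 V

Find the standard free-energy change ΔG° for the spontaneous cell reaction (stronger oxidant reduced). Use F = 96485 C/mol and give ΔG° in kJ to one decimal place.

NO₃⁻/NO (E° = +1.00 V) is the cathode; Ca²⁺/Ca (E° = -2.84 V) is the anode, so E°cell = +3.84 V.
Balancing electrons gives n = 6 (lcm of 3 and 2).
ΔG° = −nFE° = −(6)(96485)(+3.84) = -2,223,014 J = -2223.0 kJ.

-2223.0 kJ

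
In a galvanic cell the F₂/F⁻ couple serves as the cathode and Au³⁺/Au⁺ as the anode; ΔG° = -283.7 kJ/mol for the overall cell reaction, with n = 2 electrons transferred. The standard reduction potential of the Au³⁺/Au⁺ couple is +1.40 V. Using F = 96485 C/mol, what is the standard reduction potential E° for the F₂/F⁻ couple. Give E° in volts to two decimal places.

E°cell = −ΔG°/(nF) = −(-283.7×10³)/((2)(96485)) = +1.470 V.
Since F₂/F⁻ is the cathode and Au³⁺/Au⁺ the anode, E°cell = E°(F₂/F⁻) − E°(Au³⁺/Au⁺).
So E°(F₂/F⁻) = E°cell + E°(Au³⁺/Au⁺) = +1.470 + (+1.40) = +2.87 V.

+2.87 V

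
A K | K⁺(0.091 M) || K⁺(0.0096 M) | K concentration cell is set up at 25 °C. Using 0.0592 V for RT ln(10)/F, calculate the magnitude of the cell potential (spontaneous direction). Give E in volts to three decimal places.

+0.058 V

For a concentration cell E°cell = 0. The 0.091 M side is the cathode (reduction is favoured where [K⁺] is higher).
With n = 1, E = −(0.0592/1) log([K⁺]ₐₙ/[K⁺]꜀ₐₜ) = −(0.0592/1) log(0.0096/0.091) = −(0.0592/1)(-0.977) = +0.058 V.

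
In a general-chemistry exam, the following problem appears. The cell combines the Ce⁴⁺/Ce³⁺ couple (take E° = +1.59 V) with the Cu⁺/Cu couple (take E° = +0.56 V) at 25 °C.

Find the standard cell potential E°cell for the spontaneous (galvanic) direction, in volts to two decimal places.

The Ce⁴⁺/Ce³⁺ couple has the higher reduction potential, so it is the cathode; Cu⁺/Cu is oxidised at the anode.
E°cell = E°(cathode) − E°(anode) = (+1.59) − (+0.56) = +1.03 V.

+1.03 V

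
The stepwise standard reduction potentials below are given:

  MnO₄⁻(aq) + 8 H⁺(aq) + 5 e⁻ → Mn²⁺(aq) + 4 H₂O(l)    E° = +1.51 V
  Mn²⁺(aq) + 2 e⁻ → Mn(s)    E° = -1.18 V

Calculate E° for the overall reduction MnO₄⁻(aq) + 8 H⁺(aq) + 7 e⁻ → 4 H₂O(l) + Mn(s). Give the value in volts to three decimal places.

Standard free energies of sequential steps add: ΔG°₃ = ΔG°₁ + ΔG°₂, so n₃E°₃ = n₁E°₁ + n₂E°₂.
E°₃ = (5×+1.51 + 2×-1.18) / 7 = (+5.190) / 7 = +0.741 V.
Simply averaging or adding the two E° values would be wrong; the electron-weighted sum is required.

+0.741 V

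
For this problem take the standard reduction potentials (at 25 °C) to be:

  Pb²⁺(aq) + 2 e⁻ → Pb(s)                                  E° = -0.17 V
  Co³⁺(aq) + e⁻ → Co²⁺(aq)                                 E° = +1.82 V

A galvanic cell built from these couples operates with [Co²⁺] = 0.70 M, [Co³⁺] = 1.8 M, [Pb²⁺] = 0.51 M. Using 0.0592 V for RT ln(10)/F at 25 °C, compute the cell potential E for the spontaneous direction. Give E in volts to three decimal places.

Co³⁺/Co²⁺ is the cathode (higher E°), Pb²⁺/Pb the anode: E°cell = +1.82 − (-0.17) = +1.99 V, n = 2.
Overall: 2 Co³⁺(aq) + Pb(s) → 2 Co²⁺(aq) + Pb²⁺(aq)
Q = [Co²⁺]^2·[Pb²⁺] / ([Co³⁺]^2); log Q = -1.113.
E = E° − (0.0592/n) log Q = +1.99 − (0.0592/2)(-1.113) = +2.023 V.

+2.023 V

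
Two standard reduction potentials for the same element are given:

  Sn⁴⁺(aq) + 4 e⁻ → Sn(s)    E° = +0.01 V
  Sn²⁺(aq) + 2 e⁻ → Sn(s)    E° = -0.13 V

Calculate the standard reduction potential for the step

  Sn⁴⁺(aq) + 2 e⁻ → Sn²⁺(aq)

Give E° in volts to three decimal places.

+0.150 V

Sequential free energies add, so n₃E°₃ = n₁E°₁ + n₂E°₂.
With n₃ = 4, and the known step contributing 2×(-0.13) V, the unknown satisfies 2·E° = 4×(+0.01) − 2×(-0.13) = +0.300.
E° = +0.300 / 2 = +0.150 V.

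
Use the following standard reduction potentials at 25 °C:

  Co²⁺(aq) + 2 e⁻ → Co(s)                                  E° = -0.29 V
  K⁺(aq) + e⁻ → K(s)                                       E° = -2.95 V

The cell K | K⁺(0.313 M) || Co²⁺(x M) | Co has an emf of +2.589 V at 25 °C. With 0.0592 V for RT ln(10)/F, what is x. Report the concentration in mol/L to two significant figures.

Co²⁺/Co is the cathode, K⁺/K the anode: E°cell = +2.66 V, n = 2.
Overall reaction: Co²⁺(aq) + 2 K(s) → Co(s) + 2 K⁺(aq); Q = [K⁺]^2/[Co²⁺]^1.
From E = E° − (0.0592/n) log Q: log Q = (E° − E)·n/0.0592 = (+2.66 − (+2.589))·2/0.0592 = 2.3986.
So 1·log[Co²⁺] = 2·log(0.313) − log Q = -1.0089 − (2.3986) = -3.4075; [Co²⁺] = 10^(-3.4075) ≈ 0.00039 M.

0.00039 M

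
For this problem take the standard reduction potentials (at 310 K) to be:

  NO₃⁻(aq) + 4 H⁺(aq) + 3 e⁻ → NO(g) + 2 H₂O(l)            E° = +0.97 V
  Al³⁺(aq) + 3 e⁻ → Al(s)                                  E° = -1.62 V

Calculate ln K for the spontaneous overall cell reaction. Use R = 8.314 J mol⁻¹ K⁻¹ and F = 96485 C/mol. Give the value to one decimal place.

Cathode: NO₃⁻/NO; anode: Al³⁺/Al. E°cell = (+0.97) − (-1.62) = +2.59 V, with n = 3.
ΔG° = −nFE° = −RT ln K, so ln K = nFE°/(RT) = (3)(96485)(+2.59) / ((8.314)(310)) = 290.877.

290.9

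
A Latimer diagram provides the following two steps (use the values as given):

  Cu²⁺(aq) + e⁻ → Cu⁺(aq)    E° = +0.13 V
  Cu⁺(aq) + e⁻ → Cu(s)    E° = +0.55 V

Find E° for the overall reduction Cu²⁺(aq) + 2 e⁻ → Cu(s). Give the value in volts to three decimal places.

Standard free energies of sequential steps add: ΔG°₃ = ΔG°₁ + ΔG°₂, so n₃E°₃ = n₁E°₁ + n₂E°₂.
E°₃ = (1×+0.13 + 1×+0.55) / 2 = (+0.680) / 2 = +0.340 V.

+0.340 V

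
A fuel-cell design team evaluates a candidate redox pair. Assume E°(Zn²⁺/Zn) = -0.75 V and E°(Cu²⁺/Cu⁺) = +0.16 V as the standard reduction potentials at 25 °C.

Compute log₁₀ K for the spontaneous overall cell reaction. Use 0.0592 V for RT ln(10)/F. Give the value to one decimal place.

30.7

Cathode: Cu²⁺/Cu⁺; anode: Zn²⁺/Zn. E°cell = +0.91 V, n = 2.
log K = nE°cell / 0.0592 = (2)(+0.91) / 0.0592 = 30.7.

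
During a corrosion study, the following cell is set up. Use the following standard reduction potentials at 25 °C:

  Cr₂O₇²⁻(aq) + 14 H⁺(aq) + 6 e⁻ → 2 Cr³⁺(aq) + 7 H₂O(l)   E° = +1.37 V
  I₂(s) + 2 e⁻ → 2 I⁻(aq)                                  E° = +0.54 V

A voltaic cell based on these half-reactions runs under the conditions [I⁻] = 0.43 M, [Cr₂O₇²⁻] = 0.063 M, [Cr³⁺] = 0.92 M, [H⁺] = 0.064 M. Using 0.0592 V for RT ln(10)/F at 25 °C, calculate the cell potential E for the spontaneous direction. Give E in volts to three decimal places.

+0.632 V

Cr₂O₇²⁻/Cr³⁺ is the cathode (higher E°), I₂/I⁻ the anode: E°cell = +1.37 − (+0.54) = +0.83 V, n = 6.
Overall: Cr₂O₇²⁻(aq) + 14 H⁺(aq) + 6 I⁻(aq) → 2 Cr³⁺(aq) + 7 H₂O(l) + 3 I₂(s)
Q = [Cr³⁺]^2 / ([Cr₂O₇²⁻]·[H⁺]^14·[I⁻]^6); log Q = 20.041.
E = E° − (0.0592/n) log Q = +0.83 − (0.0592/6)(20.041) = +0.632 V.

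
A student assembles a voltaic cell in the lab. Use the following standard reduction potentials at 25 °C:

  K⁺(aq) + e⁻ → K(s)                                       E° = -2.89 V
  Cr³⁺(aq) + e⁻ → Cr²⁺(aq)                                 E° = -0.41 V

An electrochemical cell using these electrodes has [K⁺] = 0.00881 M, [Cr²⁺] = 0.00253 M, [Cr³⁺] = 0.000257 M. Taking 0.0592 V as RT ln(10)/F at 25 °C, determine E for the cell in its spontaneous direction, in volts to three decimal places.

+2.543 V

Cr³⁺/Cr²⁺ is the cathode (higher E°), K⁺/K the anode: E°cell = -0.41 − (-2.89) = +2.48 V, n = 1.
Overall: Cr³⁺(aq) + K(s) → Cr²⁺(aq) + K⁺(aq)
Q = [Cr²⁺]·[K⁺] / ([Cr³⁺]); log Q = -1.062.
E = E° − (0.0592/n) log Q = +2.48 − (0.0592/1)(-1.062) = +2.543 V.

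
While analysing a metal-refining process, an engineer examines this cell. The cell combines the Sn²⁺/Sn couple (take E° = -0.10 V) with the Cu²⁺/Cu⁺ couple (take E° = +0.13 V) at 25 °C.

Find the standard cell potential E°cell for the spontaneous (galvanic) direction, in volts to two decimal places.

+0.23 V

The Cu²⁺/Cu⁺ couple has the higher reduction potential, so it is the cathode; Sn²⁺/Sn is oxidised at the anode.
E°cell = E°(cathode) − E°(anode) = (+0.13) − (-0.10) = +0.23 V.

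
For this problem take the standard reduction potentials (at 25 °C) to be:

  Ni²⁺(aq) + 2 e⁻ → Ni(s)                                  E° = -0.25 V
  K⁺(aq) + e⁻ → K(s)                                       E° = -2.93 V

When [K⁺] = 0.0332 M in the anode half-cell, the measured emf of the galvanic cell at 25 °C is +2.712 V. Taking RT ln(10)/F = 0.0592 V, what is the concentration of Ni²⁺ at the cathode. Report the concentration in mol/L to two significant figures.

0.013 M

Ni²⁺/Ni is the cathode, K⁺/K the anode: E°cell = +2.68 V, n = 2.
Overall reaction: Ni²⁺(aq) + 2 K(s) → Ni(s) + 2 K⁺(aq); Q = [K⁺]^2/[Ni²⁺]^1.
From E = E° − (0.0592/n) log Q: log Q = (E° − E)·n/0.0592 = (+2.68 − (+2.712))·2/0.0592 = -1.0811.
So 1·log[Ni²⁺] = 2·log(0.0332) − log Q = -2.9577 − (-1.0811) = -1.8766; [Ni²⁺] = 10^(-1.8766) ≈ 0.013 M.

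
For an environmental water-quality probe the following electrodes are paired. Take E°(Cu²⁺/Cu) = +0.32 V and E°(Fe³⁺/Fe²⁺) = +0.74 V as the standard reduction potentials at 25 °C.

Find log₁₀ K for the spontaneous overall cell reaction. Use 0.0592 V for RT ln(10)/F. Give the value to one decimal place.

14.2

Cathode: Fe³⁺/Fe²⁺; anode: Cu²⁺/Cu. E°cell = +0.42 V, n = 2.
log K = nE°cell / 0.0592 = (2)(+0.42) / 0.0592 = 14.2.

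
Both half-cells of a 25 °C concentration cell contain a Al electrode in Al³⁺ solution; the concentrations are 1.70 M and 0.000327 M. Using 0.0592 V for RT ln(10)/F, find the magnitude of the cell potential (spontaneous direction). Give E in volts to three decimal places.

For a concentration cell E°cell = 0. The 1.70 M side is the cathode (reduction is favoured where [Al³⁺] is higher).
With n = 3, E = −(0.0592/3) log([Al³⁺]ₐₙ/[Al³⁺]꜀ₐₜ) = −(0.0592/3) log(0.000327/1.7) = −(0.0592/3)(-3.716) = +0.073 V.

+0.073 V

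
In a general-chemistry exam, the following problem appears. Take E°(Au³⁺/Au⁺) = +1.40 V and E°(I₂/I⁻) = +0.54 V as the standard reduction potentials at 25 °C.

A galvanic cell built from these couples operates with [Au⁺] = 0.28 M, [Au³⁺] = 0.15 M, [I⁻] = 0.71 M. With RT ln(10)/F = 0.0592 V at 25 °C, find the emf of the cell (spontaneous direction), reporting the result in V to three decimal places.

+0.843 V

Au³⁺/Au⁺ is the cathode (higher E°), I₂/I⁻ the anode: E°cell = +1.40 − (+0.54) = +0.86 V, n = 2.
Overall: Au³⁺(aq) + 2 I⁻(aq) → Au⁺(aq) + I₂(s)
Q = [Au⁺] / ([Au³⁺]·[I⁻]^2); log Q = 0.569.
E = E° − (0.0592/n) log Q = +0.86 − (0.0592/2)(0.569) = +0.843 V.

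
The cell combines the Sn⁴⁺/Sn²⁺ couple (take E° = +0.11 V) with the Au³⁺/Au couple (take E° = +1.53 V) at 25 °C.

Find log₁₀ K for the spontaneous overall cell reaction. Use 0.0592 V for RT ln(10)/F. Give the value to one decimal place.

143.9

Cathode: Au³⁺/Au; anode: Sn⁴⁺/Sn²⁺. E°cell = +1.42 V, n = 6.
log K = nE°cell / 0.0592 = (6)(+1.42) / 0.0592 = 143.9.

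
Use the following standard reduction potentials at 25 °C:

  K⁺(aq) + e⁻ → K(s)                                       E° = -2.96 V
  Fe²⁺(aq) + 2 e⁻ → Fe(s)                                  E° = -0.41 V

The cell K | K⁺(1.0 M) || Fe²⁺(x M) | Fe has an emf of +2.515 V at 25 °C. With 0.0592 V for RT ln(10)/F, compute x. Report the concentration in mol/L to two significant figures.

Fe²⁺/Fe is the cathode, K⁺/K the anode: E°cell = +2.55 V, n = 2.
Overall reaction: Fe²⁺(aq) + 2 K(s) → Fe(s) + 2 K⁺(aq); Q = [K⁺]^2/[Fe²⁺]^1.
From E = E° − (0.0592/n) log Q: log Q = (E° − E)·n/0.0592 = (+2.55 − (+2.515))·2/0.0592 = 1.1824.
So 1·log[Fe²⁺] = 2·log(1) − log Q = 0.0000 − (1.1824) = -1.1824; [Fe²⁺] = 10^(-1.1824) ≈ 0.066 M.

0.066 M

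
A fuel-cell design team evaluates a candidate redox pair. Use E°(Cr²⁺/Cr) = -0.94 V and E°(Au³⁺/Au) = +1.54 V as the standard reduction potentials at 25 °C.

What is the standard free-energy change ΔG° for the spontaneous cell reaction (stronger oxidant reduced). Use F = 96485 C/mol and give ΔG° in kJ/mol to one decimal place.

Au³⁺/Au (E° = +1.54 V) is the cathode; Cr²⁺/Cr (E° = -0.94 V) is the anode, so E°cell = +2.48 V.
Balancing electrons gives n = 6 (lcm of 3 and 2).
ΔG° = −nFE° = −(6)(96485)(+2.48) = -1,435,697 J = -1435.7 kJ/mol.

-1435.7 kJ/mol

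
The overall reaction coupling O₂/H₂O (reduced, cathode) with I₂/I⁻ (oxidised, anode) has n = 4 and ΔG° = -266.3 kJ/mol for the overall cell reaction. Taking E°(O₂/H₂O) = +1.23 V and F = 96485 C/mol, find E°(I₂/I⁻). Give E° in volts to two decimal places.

+0.54 V

E°cell = −ΔG°/(nF) = −(-266.3×10³)/((4)(96485)) = +0.690 V.
Since O₂/H₂O is the cathode and I₂/I⁻ the anode, E°cell = E°(O₂/H₂O) − E°(I₂/I⁻).
So E°(I₂/I⁻) = E°(O₂/H₂O) − E°cell = (+1.23) − (+0.690) = +0.54 V.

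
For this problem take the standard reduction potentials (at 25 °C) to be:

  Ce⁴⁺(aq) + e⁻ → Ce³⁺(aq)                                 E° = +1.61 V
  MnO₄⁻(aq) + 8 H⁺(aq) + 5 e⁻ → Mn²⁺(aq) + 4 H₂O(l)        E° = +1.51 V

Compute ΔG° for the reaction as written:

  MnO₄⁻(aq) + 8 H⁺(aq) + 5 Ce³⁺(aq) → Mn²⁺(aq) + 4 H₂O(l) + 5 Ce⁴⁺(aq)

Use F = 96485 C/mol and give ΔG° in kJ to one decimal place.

As written, MnO₄⁻/Mn²⁺ is reduced (cathode) and Ce⁴⁺/Ce³⁺ is oxidised (anode), so E°cell = (+1.51) − (+1.61) = -0.10 V.
Balancing electrons gives n = 5.
ΔG° = −nFE° = −(5)(96485)(-0.10) = 48,242 J = +48.2 kJ.

+48.2 kJ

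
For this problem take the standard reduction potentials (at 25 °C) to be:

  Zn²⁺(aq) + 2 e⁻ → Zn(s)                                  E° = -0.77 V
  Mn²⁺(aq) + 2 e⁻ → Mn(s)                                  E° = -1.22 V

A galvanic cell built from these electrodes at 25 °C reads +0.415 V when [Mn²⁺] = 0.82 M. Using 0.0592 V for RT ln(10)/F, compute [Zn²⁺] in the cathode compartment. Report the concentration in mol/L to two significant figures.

Zn²⁺/Zn is the cathode, Mn²⁺/Mn the anode: E°cell = +0.45 V, n = 2.
Overall reaction: Zn²⁺(aq) + Mn(s) → Zn(s) + Mn²⁺(aq); Q = [Mn²⁺]^1/[Zn²⁺]^1.
From E = E° − (0.0592/n) log Q: log Q = (E° − E)·n/0.0592 = (+0.45 − (+0.415))·2/0.0592 = 1.1824.
So 1·log[Zn²⁺] = 1·log(0.82) − log Q = -0.0862 − (1.1824) = -1.2686; [Zn²⁺] = 10^(-1.2686) ≈ 0.054 M.

0.054 M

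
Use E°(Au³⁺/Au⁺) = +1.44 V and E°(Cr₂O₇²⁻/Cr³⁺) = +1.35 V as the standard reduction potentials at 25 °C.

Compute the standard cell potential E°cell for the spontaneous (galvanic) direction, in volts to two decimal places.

+0.09 V

The Au³⁺/Au⁺ couple has the higher reduction potential, so it is the cathode; Cr₂O₇²⁻/Cr³⁺ is oxidised at the anode.
E°cell = E°(cathode) − E°(anode) = (+1.44) − (+1.35) = +0.09 V.
Since E°cell > 0, the reaction is spontaneous under standard conditions.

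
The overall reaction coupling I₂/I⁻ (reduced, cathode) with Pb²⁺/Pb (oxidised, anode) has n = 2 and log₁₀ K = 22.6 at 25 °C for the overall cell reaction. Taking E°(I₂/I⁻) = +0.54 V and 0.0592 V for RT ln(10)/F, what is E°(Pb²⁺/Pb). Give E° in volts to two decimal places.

-0.13 V

E°cell = (0.0592/n)·log K = (0.0592/2)(22.6) = +0.669 V.
Since I₂/I⁻ is the cathode and Pb²⁺/Pb the anode, E°cell = E°(I₂/I⁻) − E°(Pb²⁺/Pb).
So E°(Pb²⁺/Pb) = E°(I₂/I⁻) − E°cell = (+0.54) − (+0.669) = -0.13 V.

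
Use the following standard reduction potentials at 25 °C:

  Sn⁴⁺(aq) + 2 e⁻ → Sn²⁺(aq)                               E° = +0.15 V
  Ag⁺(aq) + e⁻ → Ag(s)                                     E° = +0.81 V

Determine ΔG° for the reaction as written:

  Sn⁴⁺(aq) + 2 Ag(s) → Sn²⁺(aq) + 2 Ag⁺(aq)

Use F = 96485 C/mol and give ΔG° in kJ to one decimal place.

As written, Sn⁴⁺/Sn²⁺ is reduced (cathode) and Ag⁺/Ag is oxidised (anode), so E°cell = (+0.15) − (+0.81) = -0.66 V.
Balancing electrons gives n = 2.
ΔG° = −nFE° = −(2)(96485)(-0.66) = 127,360 J = +127.4 kJ.

+127.4 kJ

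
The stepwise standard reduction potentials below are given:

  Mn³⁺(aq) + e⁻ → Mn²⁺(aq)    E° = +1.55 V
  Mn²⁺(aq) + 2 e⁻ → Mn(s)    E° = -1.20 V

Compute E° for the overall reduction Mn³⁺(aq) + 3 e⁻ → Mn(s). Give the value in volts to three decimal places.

Adding the free-energy changes (−nFE°) of the two steps gives −n₃FE°₃ = −n₁FE°₁ − n₂FE°₂.
E°₃ = (1×+1.55 + 2×-1.20) / 3 = (-0.850) / 3 = -0.283 V.

-0.283 V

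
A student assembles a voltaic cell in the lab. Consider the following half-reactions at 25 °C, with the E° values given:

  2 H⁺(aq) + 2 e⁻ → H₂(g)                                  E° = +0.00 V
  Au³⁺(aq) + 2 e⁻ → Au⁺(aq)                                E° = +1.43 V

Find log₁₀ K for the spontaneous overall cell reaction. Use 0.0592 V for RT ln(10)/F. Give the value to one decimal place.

Cathode: Au³⁺/Au⁺; anode: H⁺/H₂. E°cell = +1.43 V, n = 2.
log K = nE°cell / 0.0592 = (2)(+1.43) / 0.0592 = 48.3.

48.3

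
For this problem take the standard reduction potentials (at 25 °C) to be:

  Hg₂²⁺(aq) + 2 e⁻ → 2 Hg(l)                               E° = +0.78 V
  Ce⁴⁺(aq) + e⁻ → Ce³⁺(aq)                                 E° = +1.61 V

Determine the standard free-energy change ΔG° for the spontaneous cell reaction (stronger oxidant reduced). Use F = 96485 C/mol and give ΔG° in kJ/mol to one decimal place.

-160.2 kJ/mol

Ce⁴⁺/Ce³⁺ (E° = +1.61 V) is the cathode; Hg₂²⁺/Hg (E° = +0.78 V) is the anode, so E°cell = +0.83 V.
Balancing electrons gives n = 2 (lcm of 1 and 2).
ΔG° = −nFE° = −(2)(96485)(+0.83) = -160,165 J = -160.2 kJ/mol.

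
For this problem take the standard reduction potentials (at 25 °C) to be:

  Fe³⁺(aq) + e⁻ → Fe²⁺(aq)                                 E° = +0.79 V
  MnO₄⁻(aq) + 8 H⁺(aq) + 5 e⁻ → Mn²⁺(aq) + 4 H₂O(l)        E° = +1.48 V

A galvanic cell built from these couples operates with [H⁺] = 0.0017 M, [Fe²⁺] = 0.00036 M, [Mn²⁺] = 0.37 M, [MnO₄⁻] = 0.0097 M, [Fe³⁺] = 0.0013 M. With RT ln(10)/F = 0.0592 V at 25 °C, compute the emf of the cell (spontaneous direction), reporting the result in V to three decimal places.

MnO₄⁻/Mn²⁺ is the cathode (higher E°), Fe³⁺/Fe²⁺ the anode: E°cell = +1.48 − (+0.79) = +0.69 V, n = 5.
Overall: MnO₄⁻(aq) + 8 H⁺(aq) + 5 Fe²⁺(aq) → Mn²⁺(aq) + 4 H₂O(l) + 5 Fe³⁺(aq)
Q = [Mn²⁺]·[Fe³⁺]^5 / ([MnO₄⁻]·[H⁺]^8·[Fe²⁺]^5); log Q = 26.526.
E = E° − (0.0592/n) log Q = +0.69 − (0.0592/5)(26.526) = +0.376 V.

+0.376 V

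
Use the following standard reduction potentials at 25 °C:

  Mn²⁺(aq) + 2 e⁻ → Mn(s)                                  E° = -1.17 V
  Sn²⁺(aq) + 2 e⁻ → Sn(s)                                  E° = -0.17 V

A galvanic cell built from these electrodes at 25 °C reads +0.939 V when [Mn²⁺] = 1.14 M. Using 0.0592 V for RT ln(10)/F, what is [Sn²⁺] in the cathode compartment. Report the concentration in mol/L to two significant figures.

Sn²⁺/Sn is the cathode, Mn²⁺/Mn the anode: E°cell = +1.00 V, n = 2.
Overall reaction: Sn²⁺(aq) + Mn(s) → Sn(s) + Mn²⁺(aq); Q = [Mn²⁺]^1/[Sn²⁺]^1.
From E = E° − (0.0592/n) log Q: log Q = (E° − E)·n/0.0592 = (+1.00 − (+0.939))·2/0.0592 = 2.0608.
So 1·log[Sn²⁺] = 1·log(1.14) − log Q = 0.0569 − (2.0608) = -2.0039; [Sn²⁺] = 10^(-2.0039) ≈ 0.0099 M.

0.0099 M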